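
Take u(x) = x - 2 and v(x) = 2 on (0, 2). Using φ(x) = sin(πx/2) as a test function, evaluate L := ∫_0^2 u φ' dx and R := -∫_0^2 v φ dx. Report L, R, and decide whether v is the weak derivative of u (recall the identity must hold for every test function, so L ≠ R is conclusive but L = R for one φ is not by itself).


LHS = -4/π, RHS = -8/π. No, v is not the weak derivative of u.

u(x) = x - 2, classical derivative u'(x) = 1.
φ(x) = sin(πx/2), so φ'(x) = π*cos(π*x/2)/2.
Note φ(0) = φ(2) = 0, so the boundary term u·φ vanishes.
LHS = ∫_0^2 u(x) φ'(x) dx = ∫_0^2 (π*x*cos(π*x/2)/2 - π*cos(π*x/2)) dx. Term by term:
  ∫_0^2 -π*cos(π*x/2) dx = 0;  ∫_0^2 π*x*cos(π*x/2)/2 dx = -4/π.
Sum: 0 − 4/π = -4/π.
So LHS = -4/π.
∫_0^2 v(x) φ(x) dx = ∫_0^2 (2*sin(π*x/2)) dx. Term by term:
  ∫_0^2 2*sin(π*x/2) dx = 8/π.
So RHS = -∫_0^2 v(x) φ(x) dx = -8/π.
LHS − RHS = 4/π ≠ 0, so the identity fails.
(For a valid weak derivative the identity must hold for EVERY test function, in particular this one. The failure shows v is NOT the weak derivative of u.)
Correct weak derivative would be u'(x) = 1.


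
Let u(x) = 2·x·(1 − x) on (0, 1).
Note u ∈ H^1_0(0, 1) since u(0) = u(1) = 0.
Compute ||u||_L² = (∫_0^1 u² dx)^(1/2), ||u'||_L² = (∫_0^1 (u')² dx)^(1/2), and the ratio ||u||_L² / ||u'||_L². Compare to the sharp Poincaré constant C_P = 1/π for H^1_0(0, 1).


||u||_L² / ||u'||_L² = sqrt(10)/10 < C_P = 1/π.

u(x) = 2·x·(1 − x), so u'(x) = 2 - 4*x.
u(x) = 2·x·(1 − x) vanishes at x = 0 and x = 1, so u ∈ H^1_0(0, 1). Differentiate via the product rule and integrate the resulting polynomials term by term.
  ∫_0^1 u² dx = ∫_0^1 (4*x^4 - 8*x^3 + 4*x^2) dx. Term by term:
    ∫_0^1 4*x^4 dx = 4/5;  ∫_0^1 -8*x^3 dx = -2;  ∫_0^1 4*x^2 dx = 4/3.
  Sum: 4/5 − 2 + 4/3 = 2/15.
  ∫_0^1 (u')² dx = ∫_0^1 (16*x^2 - 16*x + 4) dx. Term by term:
    ∫_0^1 16*x^2 dx = 16/3;  ∫_0^1 -16*x dx = -8;  ∫_0^1 4 dx = 4.
  Sum: 16/3 − 8 + 4 = 4/3.
∫_0^1 u² dx = 2/15, so ||u||_L² = sqrt(30)/15.
∫_0^1 (u')² dx = 4/3, so ||u'||_L² = 2*sqrt(3)/3.
Ratio ||u||_L² / ||u'||_L² = sqrt(10)/10.
Sharp Poincaré constant on H^1_0(0, 1) is C_P = L/π = 1/π, achieved by sin(π·x).
A polynomial bump cannot attain the sharp Poincaré constant (only the first sine eigenfunction does), so the ratio is strictly less than C_P, consistent with ||u||_L² ≤ C_P ||u'||_L².


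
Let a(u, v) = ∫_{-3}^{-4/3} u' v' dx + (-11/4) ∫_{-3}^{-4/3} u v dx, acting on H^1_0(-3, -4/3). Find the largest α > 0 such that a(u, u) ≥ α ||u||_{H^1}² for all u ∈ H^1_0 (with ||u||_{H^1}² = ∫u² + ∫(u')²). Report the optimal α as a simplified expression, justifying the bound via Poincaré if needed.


α = (-275 + 36*π^2)/(4*(25 + 9*π^2))

Coercivity of a(·,·) on H^1_0(-3, -4/3) means a(u, u) ≥ α ||u||_{H^1}² for every u ∈ H^1_0.
The interval has length L = 5/3, and Poincaré/coercivity depend only on L. Here a(u, u) = ∫(u')² + (-11/4)·∫u².
Here c = -11/4 < 0 with |c| < (π/L)² = 9*π^2/25, so coercivity still holds. The condition a(u,u) ≥ α||u||_{H^1}² reads (1−α)∫(u')² ≥ (α−c)∫u². Any admissible α is ≤ 1 (rapidly oscillating u have ∫u²/∫(u')² → 0), and α = 1 would force 0 ≥ (1−c)∫u², impossible since c < 1; so 1−α > 0. By the sharp Poincaré inequality on H^1_0 of an interval of length L, ∫(u')² ≥ (π/L)²∫u² with equality for the first sine mode sin(π(x−x₀)/L) (x₀ the left endpoint), so the inequality holds for all u iff (1−α)(π/L)² ≥ α − c, i.e. α ≤ ((π/L)² + c)/((π/L)² + 1) = (1 + c(L/π)²)/(1 + (L/π)²). (Direct route, valid since c ≤ 0: Poincaré gives c∫u² ≥ c(L/π)²∫(u')², so a(u,u) ≥ (1 + c(L/π)²)∫(u')², while ||u||_{H^1}² ≤ (1 + (L/π)²)∫(u')²; dividing yields the same α.) With (π/L)² = 9*π^2/25 and c = -11/4, the largest admissible constant is α = ((π/L)² + c)/((π/L)² + 1).
Simplifying, α = (-275 + 36*π^2)/(4*(25 + 9*π^2)).


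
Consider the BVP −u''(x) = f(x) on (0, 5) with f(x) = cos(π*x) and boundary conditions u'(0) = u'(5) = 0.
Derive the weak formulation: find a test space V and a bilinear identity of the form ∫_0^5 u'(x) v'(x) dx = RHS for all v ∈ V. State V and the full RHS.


V = H^1(0, 5) (no boundary constraint on v; u is determined up to an additive constant); weak form: ∫_0^5 u'v' dx = ∫_0^5 (cos(π*x)) v dx for all v ∈ V.

Multiply both sides by a test function v and integrate from 0 to 5:
  ∫_0^5 −u''(x) v(x) dx = ∫_0^5 f(x) v(x) dx.
Integrate the LHS by parts once:
  ∫_0^5 −u'' v dx = −[u'(x) v(x)]_0^5 + ∫_0^5 u'(x) v'(x) dx.
Thus ∫_0^5 u'(x) v'(x) dx = ∫_0^5 f(x) v(x) dx + [u'(x) v(x)]_0^5.
Choose V so that boundary terms are either known or forced to vanish.
u has homogeneous Neumann: u'(0) = u'(5) = 0. So [u' v]_0^5 = 0·v(5) − 0·v(0) = 0 for any v; take V = H^1(0, 5).
Weak formulation: find u (satisfying any essential BC) such that ∫_0^5 u'(x) v'(x) dx = ∫_0^5 f v dx for all v ∈ V (homogeneous Neumann, so boundary terms vanish).
Substituting f(x) = cos(π*x), the right-hand side is ∫_0^5 (cos(π*x)) v dx.
Compatibility check (pure Neumann): taking v ≡ 1 ∈ V gives 0 = ∫_0^5 f dx + (0) − (0), i.e. ∫_0^5 f dx must equal u'(0) − u'(5) = 0. Indeed ∫_0^5 (cos(π*x)) dx = 0, so the data are compatible. The solution is then unique only up to an additive constant (fix it e.g. by requiring ∫_0^5 u dx = 0).


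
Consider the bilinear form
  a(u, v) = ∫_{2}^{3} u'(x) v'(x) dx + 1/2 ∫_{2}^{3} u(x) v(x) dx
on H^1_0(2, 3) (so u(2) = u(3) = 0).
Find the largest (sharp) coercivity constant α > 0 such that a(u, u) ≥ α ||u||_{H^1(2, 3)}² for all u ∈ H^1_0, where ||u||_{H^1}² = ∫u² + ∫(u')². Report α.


α = (1/2 + π^2)/(1 + π^2)

Coercivity of a(·,·) on H^1_0(2, 3) means a(u, u) ≥ α ||u||_{H^1}² for every u ∈ H^1_0.
The interval has length L = 1, and Poincaré/coercivity depend only on L. Here a(u, u) = ∫(u')² + (1/2)·∫u².
Here 0 < c = 1/2 < 1. The condition a(u,u) ≥ α||u||_{H^1}² reads (1−α)∫(u')² ≥ (α−c)∫u². Any admissible α is ≤ 1 (rapidly oscillating u have ∫u²/∫(u')² → 0), and α = 1 would force 0 ≥ (1−c)∫u², impossible since c < 1; so 1−α > 0. By the sharp Poincaré inequality on H^1_0 of an interval of length L, ∫(u')² ≥ (π/L)²∫u² with equality for the first sine mode sin(π(x−x₀)/L) (x₀ the left endpoint), so the inequality holds for all u iff (1−α)(π/L)² ≥ α − c, i.e. α ≤ ((π/L)² + c)/((π/L)² + 1) = (1 + c(L/π)²)/(1 + (L/π)²). With (π/L)² = π^2 and c = 1/2, the largest admissible constant is α = ((π/L)² + c)/((π/L)² + 1).
Simplifying, α = (1/2 + π^2)/(1 + π^2).


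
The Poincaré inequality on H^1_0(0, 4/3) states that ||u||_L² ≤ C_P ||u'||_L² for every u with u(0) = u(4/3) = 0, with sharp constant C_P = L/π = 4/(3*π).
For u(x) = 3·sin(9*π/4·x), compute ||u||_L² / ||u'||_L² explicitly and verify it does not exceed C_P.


||u||_L² / ||u'||_L² = 4/(9*π) < C_P = 4/(3*π).

u(x) = 3·sin(9*π/4·x), so u'(x) = 27*π*cos(9*π*x/4)/4.
Writing u(x) = A·sin(kπx/L) with A = 3 and k = 3, use ∫_0^L sin²(kπx/L) dx = L/2 and ∫_0^L cos²(kπx/L) dx = L/2.
u² = 9·sin²(9*π/4·x) and (u')² = 729*π^2/16·cos²(9*π/4·x), and each of sin², cos² integrates to L/2 = 2/3 over (0, 4/3).
∫_0^4/3 u² dx = 6, so ||u||_L² = sqrt(6).
∫_0^4/3 (u')² dx = 243*π^2/8, so ||u'||_L² = 9*sqrt(6)*π/4.
Ratio ||u||_L² / ||u'||_L² = 4/(9*π).
Sharp Poincaré constant on H^1_0(0, 4/3) is C_P = L/π = 4/(3*π), achieved by sin(3*π/4·x).
This is the k = 3 harmonic; the ratio L/(kπ) is strictly less than C_P = L/π, consistent with the sharp inequality ||u||_L² ≤ C_P ||u'||_L².


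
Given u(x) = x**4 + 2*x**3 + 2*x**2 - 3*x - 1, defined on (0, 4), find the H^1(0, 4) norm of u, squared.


||u||_{H^1}^2 = 51713096/315

The H^1 norm (squared) on an interval (0, L) is
  ||u||_{H^1}^2 = ∫_0^L u(x)^2 dx + ∫_0^L u'(x)^2 dx.
Compute u'(x) = 4*x**3 + 6*x**2 + 4*x - 3.
Then u(x)^2 = x**8 + 4*x**7 + 8*x**6 + 2*x**5 - 10*x**4 - 16*x**3 + 5*x**2 + 6*x + 1 and u'(x)^2 = 16*x**6 + 48*x**5 + 68*x**4 + 24*x**3 - 20*x**2 - 24*x + 9.
Integrate each monomial from 0 to 4 using ∫_0^4 c·x^n dx = c·4^(n+1)/(n+1):
  ∫_0^4 u(x)^2 dx = ∫_0^4 (x^8 + 4*x^7 + 8*x^6 + 2*x^5 - 10*x^4 - 16*x^3 + 5*x^2 + 6*x + 1) dx. Term by term:
    ∫_0^4 x^8 dx = 262144/9;  ∫_0^4 4*x^7 dx = 32768;  ∫_0^4 8*x^6 dx = 131072/7;
    ∫_0^4 2*x^5 dx = 4096/3;  ∫_0^4 -10*x^4 dx = -2048;  ∫_0^4 -16*x^3 dx = -1024;
    ∫_0^4 5*x^2 dx = 320/3;  ∫_0^4 6*x dx = 48;  ∫_0^4 1 dx = 4.
  Sum: 262144/9 + 32768 + 131072/7 + 4096/3 − 2048 − 1024 + 320/3 + 48 + 4 = 4981516/63.
  ∫_0^4 u'(x)^2 dx = ∫_0^4 (16*x^6 + 48*x^5 + 68*x^4 + 24*x^3 - 20*x^2 - 24*x + 9) dx. Term by term:
    ∫_0^4 16*x^6 dx = 262144/7;  ∫_0^4 48*x^5 dx = 32768;  ∫_0^4 68*x^4 dx = 69632/5;
    ∫_0^4 24*x^3 dx = 1536;  ∫_0^4 -20*x^2 dx = -1280/3;  ∫_0^4 -24*x dx = -192;
    ∫_0^4 9 dx = 36.
  Sum: 262144/7 + 32768 + 69632/5 + 1536 − 1280/3 − 192 + 36 = 8935172/105.
Adding: ||u||_{H^1}^2 = 4981516/63 + 8935172/105 = 51713096/315.


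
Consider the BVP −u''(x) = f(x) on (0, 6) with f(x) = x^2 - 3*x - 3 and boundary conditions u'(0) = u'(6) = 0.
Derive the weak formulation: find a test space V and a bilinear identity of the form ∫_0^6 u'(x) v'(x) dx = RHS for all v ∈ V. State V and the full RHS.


V = H^1(0, 6) (no boundary constraint on v; u is determined up to an additive constant); weak form: ∫_0^6 u'v' dx = ∫_0^6 (x^2 - 3*x - 3) v dx for all v ∈ V.

Multiply both sides by a test function v and integrate from 0 to 6:
  ∫_0^6 −u''(x) v(x) dx = ∫_0^6 f(x) v(x) dx.
Integrate the LHS by parts once:
  ∫_0^6 −u'' v dx = −[u'(x) v(x)]_0^6 + ∫_0^6 u'(x) v'(x) dx.
Thus ∫_0^6 u'(x) v'(x) dx = ∫_0^6 f(x) v(x) dx + [u'(x) v(x)]_0^6.
Choose V so that boundary terms are either known or forced to vanish.
u has homogeneous Neumann: u'(0) = u'(6) = 0. So [u' v]_0^6 = 0·v(6) − 0·v(0) = 0 for any v; take V = H^1(0, 6).
Weak formulation: find u (satisfying any essential BC) such that ∫_0^6 u'(x) v'(x) dx = ∫_0^6 f v dx for all v ∈ V (homogeneous Neumann, so boundary terms vanish).
Substituting f(x) = x^2 - 3*x - 3, the right-hand side is ∫_0^6 (x^2 - 3*x - 3) v dx.
Compatibility check (pure Neumann): taking v ≡ 1 ∈ V gives 0 = ∫_0^6 f dx + (0) − (0), i.e. ∫_0^6 f dx must equal u'(0) − u'(6) = 0. Indeed ∫_0^6 (x^2 - 3*x - 3) dx = 0, so the data are compatible. The solution is then unique only up to an additive constant (fix it e.g. by requiring ∫_0^6 u dx = 0).


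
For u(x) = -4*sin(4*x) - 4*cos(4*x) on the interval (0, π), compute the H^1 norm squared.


||u||_{H^1(0,π)}^2 = 272*π

u'(x) = 16*sin(4*x) - 16*cos(4*x).
Expand u² and (u')² and integrate term by term on (0, π), using: for integers n ≥ 1, ∫_0^π sin²(nx) dx = ∫_0^π cos²(nx) dx = π/2; for n ≠ n', ∫_0^π sin(nx)sin(n'x) dx = ∫_0^π cos(nx)cos(n'x) dx = 0; and by product-to-sum, ∫_0^π sin(nx)cos(n'x) dx = ½∫_0^π [sin((n+n')x) + sin((n−n')x)] dx, which is 0 when n+n' is even and 2n/(n²−n'²) when n+n' is odd (it need not vanish on (0, π)).
  u² squared terms: (-4)²·∫cos(4x)² dx = 16·π/2 = 8*π;  (-4)²·∫sin(4x)² dx = 16·π/2 = 8*π.
  u² cross terms: 2·(-4)·(-4)·∫cos(4x)·sin(4x) dx = 32·(0) = 0.
  So ∫_0^π u² dx = 8*π + 8*π + 0 = 16*π.
  (u')² squared terms: (-16)²·∫cos(4x)² dx = 256·π/2 = 128*π;  (16)²·∫sin(4x)² dx = 256·π/2 = 128*π.
  (u')² cross terms: 2·(-16)·(16)·∫cos(4x)·sin(4x) dx = -512·(0) = 0.
  So ∫_0^π (u')² dx = 128*π + 128*π + 0 = 256*π.
||u||_{H^1}^2 = (16*π) + (256*π) = 272*π.


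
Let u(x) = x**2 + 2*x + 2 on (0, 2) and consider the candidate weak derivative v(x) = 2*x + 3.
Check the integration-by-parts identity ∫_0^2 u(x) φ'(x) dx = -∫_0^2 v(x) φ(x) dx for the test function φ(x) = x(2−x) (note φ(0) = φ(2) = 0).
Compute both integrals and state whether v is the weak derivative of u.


LHS = -16/3, RHS = -20/3. No, v is not the weak derivative of u.

u(x) = x**2 + 2*x + 2, classical derivative u'(x) = 2*x + 2.
φ(x) = x(2−x), so φ'(x) = 2 - 2*x.
Note φ(0) = φ(2) = 0, so the boundary term u·φ vanishes.
LHS = ∫_0^2 u(x) φ'(x) dx = ∫_0^2 (-2*x^3 - 2*x^2 + 4) dx. Term by term:
  ∫_0^2 -2*x^3 dx = -8;  ∫_0^2 -2*x^2 dx = -16/3;  ∫_0^2 4 dx = 8.
Sum: -8 − 16/3 + 8 = -16/3.
So LHS = -16/3.
∫_0^2 v(x) φ(x) dx = ∫_0^2 (-2*x^3 + x^2 + 6*x) dx. Term by term:
  ∫_0^2 -2*x^3 dx = -8;  ∫_0^2 x^2 dx = 8/3;  ∫_0^2 6*x dx = 12.
Sum: -8 + 8/3 + 12 = 20/3.
So RHS = -∫_0^2 v(x) φ(x) dx = -20/3.
LHS − RHS = 4/3 ≠ 0, so the identity fails.
(For a valid weak derivative the identity must hold for EVERY test function, in particular this one. The failure shows v is NOT the weak derivative of u.)
Correct weak derivative would be u'(x) = 2*x + 2.


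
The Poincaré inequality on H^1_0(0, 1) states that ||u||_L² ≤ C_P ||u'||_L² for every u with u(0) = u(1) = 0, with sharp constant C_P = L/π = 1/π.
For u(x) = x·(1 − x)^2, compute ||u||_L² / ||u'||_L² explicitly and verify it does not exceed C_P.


||u||_L² / ||u'||_L² = sqrt(14)/14 < C_P = 1/π.

u(x) = x·(1 − x)^2, so u'(x) = (x - 1)*(3*x - 1).
u(x) = x·(1 − x)^2 vanishes at x = 0 and x = 1, so u ∈ H^1_0(0, 1). Differentiate via the product rule and integrate the resulting polynomials term by term.
  ∫_0^1 u² dx = ∫_0^1 (x^6 - 4*x^5 + 6*x^4 - 4*x^3 + x^2) dx. Term by term:
    ∫_0^1 x^6 dx = 1/7;  ∫_0^1 -4*x^5 dx = -2/3;  ∫_0^1 6*x^4 dx = 6/5;
    ∫_0^1 -4*x^3 dx = -1;  ∫_0^1 x^2 dx = 1/3.
  Sum: 1/7 − 2/3 + 6/5 − 1 + 1/3 = 1/105.
  ∫_0^1 (u')² dx = ∫_0^1 (9*x^4 - 24*x^3 + 22*x^2 - 8*x + 1) dx. Term by term:
    ∫_0^1 9*x^4 dx = 9/5;  ∫_0^1 -24*x^3 dx = -6;  ∫_0^1 22*x^2 dx = 22/3;
    ∫_0^1 -8*x dx = -4;  ∫_0^1 1 dx = 1.
  Sum: 9/5 − 6 + 22/3 − 4 + 1 = 2/15.
∫_0^1 u² dx = 1/105, so ||u||_L² = sqrt(105)/105.
∫_0^1 (u')² dx = 2/15, so ||u'||_L² = sqrt(30)/15.
Ratio ||u||_L² / ||u'||_L² = sqrt(14)/14.
Sharp Poincaré constant on H^1_0(0, 1) is C_P = L/π = 1/π, achieved by sin(π·x).
A polynomial bump cannot attain the sharp Poincaré constant (only the first sine eigenfunction does), so the ratio is strictly less than C_P, consistent with ||u||_L² ≤ C_P ||u'||_L².


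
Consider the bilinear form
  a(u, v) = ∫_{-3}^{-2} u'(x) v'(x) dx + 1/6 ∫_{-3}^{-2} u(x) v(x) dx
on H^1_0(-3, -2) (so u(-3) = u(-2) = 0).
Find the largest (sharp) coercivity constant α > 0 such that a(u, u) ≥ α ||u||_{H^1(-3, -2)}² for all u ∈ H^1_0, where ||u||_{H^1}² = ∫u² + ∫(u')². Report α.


α = (1/6 + π^2)/(1 + π^2)

Coercivity of a(·,·) on H^1_0(-3, -2) means a(u, u) ≥ α ||u||_{H^1}² for every u ∈ H^1_0.
The interval has length L = 1, and Poincaré/coercivity depend only on L. Here a(u, u) = ∫(u')² + (1/6)·∫u².
Here 0 < c = 1/6 < 1. The condition a(u,u) ≥ α||u||_{H^1}² reads (1−α)∫(u')² ≥ (α−c)∫u². Any admissible α is ≤ 1 (rapidly oscillating u have ∫u²/∫(u')² → 0), and α = 1 would force 0 ≥ (1−c)∫u², impossible since c < 1; so 1−α > 0. By the sharp Poincaré inequality on H^1_0 of an interval of length L, ∫(u')² ≥ (π/L)²∫u² with equality for the first sine mode sin(π(x−x₀)/L) (x₀ the left endpoint), so the inequality holds for all u iff (1−α)(π/L)² ≥ α − c, i.e. α ≤ ((π/L)² + c)/((π/L)² + 1) = (1 + c(L/π)²)/(1 + (L/π)²). With (π/L)² = π^2 and c = 1/6, the largest admissible constant is α = ((π/L)² + c)/((π/L)² + 1).
Simplifying, α = (1/6 + π^2)/(1 + π^2).


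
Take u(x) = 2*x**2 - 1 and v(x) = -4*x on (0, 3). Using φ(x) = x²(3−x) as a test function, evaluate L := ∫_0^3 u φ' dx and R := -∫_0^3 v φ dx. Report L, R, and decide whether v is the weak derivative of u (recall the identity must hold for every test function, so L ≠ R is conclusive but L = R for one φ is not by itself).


LHS = -243/5, RHS = 243/5. No, v is not the weak derivative of u.

u(x) = 2*x**2 - 1, classical derivative u'(x) = 4*x.
φ(x) = x²(3−x), so φ'(x) = 3*x*(2 - x).
Note φ(0) = φ(3) = 0, so the boundary term u·φ vanishes.
LHS = ∫_0^3 u(x) φ'(x) dx = ∫_0^3 (-6*x^4 + 12*x^3 + 3*x^2 - 6*x) dx. Term by term:
  ∫_0^3 -6*x^4 dx = -1458/5;  ∫_0^3 12*x^3 dx = 243;  ∫_0^3 3*x^2 dx = 27;
  ∫_0^3 -6*x dx = -27.
Sum: -1458/5 + 243 + 27 − 27 = -243/5.
So LHS = -243/5.
∫_0^3 v(x) φ(x) dx = ∫_0^3 (4*x^4 - 12*x^3) dx. Term by term:
  ∫_0^3 4*x^4 dx = 972/5;  ∫_0^3 -12*x^3 dx = -243.
Sum: 972/5 − 243 = -243/5.
So RHS = -∫_0^3 v(x) φ(x) dx = 243/5.
LHS − RHS = -486/5 ≠ 0, so the identity fails.
(For a valid weak derivative the identity must hold for EVERY test function, in particular this one. The failure shows v is NOT the weak derivative of u.)
Correct weak derivative would be u'(x) = 4*x.


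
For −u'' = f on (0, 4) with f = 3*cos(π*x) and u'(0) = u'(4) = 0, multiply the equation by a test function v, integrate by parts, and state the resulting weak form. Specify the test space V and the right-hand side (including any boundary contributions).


V = H^1(0, 4) (no boundary constraint on v; u is determined up to an additive constant); weak form: ∫_0^4 u'v' dx = ∫_0^4 (3*cos(π*x)) v dx for all v ∈ V.

Multiply both sides by a test function v and integrate from 0 to 4:
  ∫_0^4 −u''(x) v(x) dx = ∫_0^4 f(x) v(x) dx.
Integrate the LHS by parts once:
  ∫_0^4 −u'' v dx = −[u'(x) v(x)]_0^4 + ∫_0^4 u'(x) v'(x) dx.
Thus ∫_0^4 u'(x) v'(x) dx = ∫_0^4 f(x) v(x) dx + [u'(x) v(x)]_0^4.
Choose V so that boundary terms are either known or forced to vanish.
u has homogeneous Neumann: u'(0) = u'(4) = 0. So [u' v]_0^4 = 0·v(4) − 0·v(0) = 0 for any v; take V = H^1(0, 4).
Weak formulation: find u (satisfying any essential BC) such that ∫_0^4 u'(x) v'(x) dx = ∫_0^4 f v dx for all v ∈ V (homogeneous Neumann, so boundary terms vanish).
Substituting f(x) = 3*cos(π*x), the right-hand side is ∫_0^4 (3*cos(π*x)) v dx.
Compatibility check (pure Neumann): taking v ≡ 1 ∈ V gives 0 = ∫_0^4 f dx + (0) − (0), i.e. ∫_0^4 f dx must equal u'(0) − u'(4) = 0. Indeed ∫_0^4 (3*cos(π*x)) dx = 0, so the data are compatible. The solution is then unique only up to an additive constant (fix it e.g. by requiring ∫_0^4 u dx = 0).


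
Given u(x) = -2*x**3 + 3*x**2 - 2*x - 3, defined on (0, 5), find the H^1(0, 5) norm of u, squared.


||u||_{H^1}^2 = 779090/21

The H^1 norm (squared) on an interval (0, L) is
  ||u||_{H^1}^2 = ∫_0^L u(x)^2 dx + ∫_0^L u'(x)^2 dx.
Compute u'(x) = -6*x**2 + 6*x - 2.
Then u(x)^2 = 4*x**6 - 12*x**5 + 17*x**4 - 14*x**2 + 12*x + 9 and u'(x)^2 = 36*x**4 - 72*x**3 + 60*x**2 - 24*x + 4.
Integrate each monomial from 0 to 5 using ∫_0^5 c·x^n dx = c·5^(n+1)/(n+1):
  ∫_0^5 u(x)^2 dx = ∫_0^5 (4*x^6 - 12*x^5 + 17*x^4 - 14*x^2 + 12*x + 9) dx. Term by term:
    ∫_0^5 4*x^6 dx = 312500/7;  ∫_0^5 -12*x^5 dx = -31250;  ∫_0^5 17*x^4 dx = 10625;
    ∫_0^5 -14*x^2 dx = -1750/3;  ∫_0^5 12*x dx = 150;  ∫_0^5 9 dx = 45.
  Sum: 312500/7 − 31250 + 10625 − 1750/3 + 150 + 45 = 496220/21.
  ∫_0^5 u'(x)^2 dx = ∫_0^5 (36*x^4 - 72*x^3 + 60*x^2 - 24*x + 4) dx. Term by term:
    ∫_0^5 36*x^4 dx = 22500;  ∫_0^5 -72*x^3 dx = -11250;  ∫_0^5 60*x^2 dx = 2500;
    ∫_0^5 -24*x dx = -300;  ∫_0^5 4 dx = 20.
  Sum: 22500 − 11250 + 2500 − 300 + 20 = 13470.
Adding: ||u||_{H^1}^2 = 496220/21 + 13470 = 779090/21.


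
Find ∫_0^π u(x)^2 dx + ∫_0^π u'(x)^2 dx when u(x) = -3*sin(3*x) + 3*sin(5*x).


||u||_{H^1(0,π)}^2 = 162*π

u'(x) = -9*cos(3*x) + 15*cos(5*x).
Expand u² and (u')² and integrate term by term on (0, π), using: for integers n ≥ 1, ∫_0^π sin²(nx) dx = ∫_0^π cos²(nx) dx = π/2; for n ≠ n', ∫_0^π sin(nx)sin(n'x) dx = ∫_0^π cos(nx)cos(n'x) dx = 0; and by product-to-sum, ∫_0^π sin(nx)cos(n'x) dx = ½∫_0^π [sin((n+n')x) + sin((n−n')x)] dx, which is 0 when n+n' is even and 2n/(n²−n'²) when n+n' is odd (it need not vanish on (0, π)).
  u² squared terms: (-3)²·∫sin(3x)² dx = 9·π/2 = 9*π/2;  (3)²·∫sin(5x)² dx = 9·π/2 = 9*π/2.
  u² cross terms: 2·(-3)·(3)·∫sin(3x)·sin(5x) dx = -18·(0) = 0.
  So ∫_0^π u² dx = 9*π/2 + 9*π/2 + 0 = 9*π.
  (u')² squared terms: (-9)²·∫cos(3x)² dx = 81·π/2 = 81*π/2;  (15)²·∫cos(5x)² dx = 225·π/2 = 225*π/2.
  (u')² cross terms: 2·(-9)·(15)·∫cos(3x)·cos(5x) dx = -270·(0) = 0.
  So ∫_0^π (u')² dx = 81*π/2 + 225*π/2 + 0 = 153*π.
||u||_{H^1}^2 = (9*π) + (153*π) = 162*π.


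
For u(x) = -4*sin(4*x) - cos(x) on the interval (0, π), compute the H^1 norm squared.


||u||_{H^1(0,π)}^2 = 128/15 + 137*π

u'(x) = sin(x) - 16*cos(4*x).
Expand u² and (u')² and integrate term by term on (0, π), using: for integers n ≥ 1, ∫_0^π sin²(nx) dx = ∫_0^π cos²(nx) dx = π/2; for n ≠ n', ∫_0^π sin(nx)sin(n'x) dx = ∫_0^π cos(nx)cos(n'x) dx = 0; and by product-to-sum, ∫_0^π sin(nx)cos(n'x) dx = ½∫_0^π [sin((n+n')x) + sin((n−n')x)] dx, which is 0 when n+n' is even and 2n/(n²−n'²) when n+n' is odd (it need not vanish on (0, π)).
  u² squared terms: (-1)²·∫cos(x)² dx = 1·π/2 = π/2;  (-4)²·∫sin(4x)² dx = 16·π/2 = 8*π.
  u² cross terms: 2·(-1)·(-4)·∫cos(x)·sin(4x) dx = 8·(8/15) = 64/15.
  So ∫_0^π u² dx = π/2 + 8*π + 64/15 = 64/15 + 17*π/2.
  (u')² squared terms: (-16)²·∫cos(4x)² dx = 256·π/2 = 128*π;  (1)²·∫sin(x)² dx = 1·π/2 = π/2.
  (u')² cross terms: 2·(-16)·(1)·∫cos(4x)·sin(x) dx = -32·(-2/15) = 64/15.
  So ∫_0^π (u')² dx = 128*π + π/2 + 64/15 = 64/15 + 257*π/2.
||u||_{H^1}^2 = (64/15 + 17*π/2) + (64/15 + 257*π/2) = 128/15 + 137*π.


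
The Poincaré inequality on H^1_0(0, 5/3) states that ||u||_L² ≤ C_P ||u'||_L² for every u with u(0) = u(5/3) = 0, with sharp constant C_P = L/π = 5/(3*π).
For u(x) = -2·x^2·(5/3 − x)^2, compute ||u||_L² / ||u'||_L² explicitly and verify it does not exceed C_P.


||u||_L² / ||u'||_L² = 5*sqrt(3)/18 < C_P = 5/(3*π).

u(x) = -2·x^2·(5/3 − x)^2, so u'(x) = 4*x*(-18*x^2 + 45*x - 25)/9.
u(x) = -2·x^2·(5/3 − x)^2 vanishes at x = 0 and x = 5/3, so u ∈ H^1_0(0, 5/3). Differentiate via the product rule and integrate the resulting polynomials term by term.
  ∫_0^5/3 u² dx = ∫_0^5/3 (4*x^8 - 80*x^7/3 + 200*x^6/3 - 2000*x^5/27 + 2500*x^4/81) dx. Term by term:
    ∫_0^5/3 4*x^8 dx = 7812500/177147;  ∫_0^5/3 -80*x^7/3 dx = -3906250/19683;  ∫_0^5/3 200*x^6/3 dx = 15625000/45927;
    ∫_0^5/3 -2000*x^5/27 dx = -15625000/59049;  ∫_0^5/3 2500*x^4/81 dx = 1562500/19683.
  Sum: 7812500/177147 − 3906250/19683 + 15625000/45927 − 15625000/59049 + 1562500/19683 = 781250/1240029.
  ∫_0^5/3 (u')² dx = ∫_0^5/3 (64*x^6 - 320*x^5 + 5200*x^4/9 - 4000*x^3/9 + 10000*x^2/81) dx. Term by term:
    ∫_0^5/3 64*x^6 dx = 5000000/15309;  ∫_0^5/3 -320*x^5 dx = -2500000/2187;  ∫_0^5/3 5200*x^4/9 dx = 3250000/2187;
    ∫_0^5/3 -4000*x^3/9 dx = -625000/729;  ∫_0^5/3 10000*x^2/81 dx = 1250000/6561.
  Sum: 5000000/15309 − 2500000/2187 + 3250000/2187 − 625000/729 + 1250000/6561 = 125000/45927.
∫_0^5/3 u² dx = 781250/1240029, so ||u||_L² = 625*sqrt(42)/5103.
∫_0^5/3 (u')² dx = 125000/45927, so ||u'||_L² = 250*sqrt(14)/567.
Ratio ||u||_L² / ||u'||_L² = 5*sqrt(3)/18.
Sharp Poincaré constant on H^1_0(0, 5/3) is C_P = L/π = 5/(3*π), achieved by sin(3*π/5·x).
A polynomial bump cannot attain the sharp Poincaré constant (only the first sine eigenfunction does), so the ratio is strictly less than C_P, consistent with ||u||_L² ≤ C_P ||u'||_L².


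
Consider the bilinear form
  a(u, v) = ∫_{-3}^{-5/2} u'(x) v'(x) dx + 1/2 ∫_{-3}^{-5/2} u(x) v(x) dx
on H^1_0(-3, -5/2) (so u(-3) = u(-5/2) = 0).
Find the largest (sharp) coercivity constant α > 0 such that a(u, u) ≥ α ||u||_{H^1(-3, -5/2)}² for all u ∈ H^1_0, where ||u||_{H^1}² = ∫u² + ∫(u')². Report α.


α = (1 + 8*π^2)/(2*(1 + 4*π^2))

Coercivity of a(·,·) on H^1_0(-3, -5/2) means a(u, u) ≥ α ||u||_{H^1}² for every u ∈ H^1_0.
The interval has length L = 1/2, and Poincaré/coercivity depend only on L. Here a(u, u) = ∫(u')² + (1/2)·∫u².
Here 0 < c = 1/2 < 1. The condition a(u,u) ≥ α||u||_{H^1}² reads (1−α)∫(u')² ≥ (α−c)∫u². Any admissible α is ≤ 1 (rapidly oscillating u have ∫u²/∫(u')² → 0), and α = 1 would force 0 ≥ (1−c)∫u², impossible since c < 1; so 1−α > 0. By the sharp Poincaré inequality on H^1_0 of an interval of length L, ∫(u')² ≥ (π/L)²∫u² with equality for the first sine mode sin(π(x−x₀)/L) (x₀ the left endpoint), so the inequality holds for all u iff (1−α)(π/L)² ≥ α − c, i.e. α ≤ ((π/L)² + c)/((π/L)² + 1) = (1 + c(L/π)²)/(1 + (L/π)²). With (π/L)² = 4*π^2 and c = 1/2, the largest admissible constant is α = ((π/L)² + c)/((π/L)² + 1).
Simplifying, α = (1 + 8*π^2)/(2*(1 + 4*π^2)).


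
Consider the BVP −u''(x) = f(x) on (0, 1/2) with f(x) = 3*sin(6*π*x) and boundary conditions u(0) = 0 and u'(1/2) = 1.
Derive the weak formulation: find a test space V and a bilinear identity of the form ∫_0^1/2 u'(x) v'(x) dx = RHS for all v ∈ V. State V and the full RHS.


V = {v ∈ H^1(0, 1/2) : v(0) = 0} (test functions vanish at x = 0 where u is specified); weak form: ∫_0^1/2 u'v' dx = ∫_0^1/2 (3*sin(6*π*x)) v dx + v(1/2) for all v ∈ V.

Multiply both sides by a test function v and integrate from 0 to 1/2:
  ∫_0^1/2 −u''(x) v(x) dx = ∫_0^1/2 f(x) v(x) dx.
Integrate the LHS by parts once:
  ∫_0^1/2 −u'' v dx = −[u'(x) v(x)]_0^1/2 + ∫_0^1/2 u'(x) v'(x) dx.
Thus ∫_0^1/2 u'(x) v'(x) dx = ∫_0^1/2 f(x) v(x) dx + [u'(x) v(x)]_0^1/2.
Choose V so that boundary terms are either known or forced to vanish.
Mixed BC: u(0) = 0 (Dirichlet) and u'(1/2) = 1 (Neumann). Define V = {v ∈ H^1(0, 1/2) : v(0) = 0}. Then [u' v]_0^1/2 = u'(1/2)·v(1/2) − u'(0)·0 = v(1/2).
Weak formulation: find u (satisfying any essential BC) such that ∫_0^1/2 u'(x) v'(x) dx = ∫_0^1/2 f v dx + v(1/2) for all v ∈ V (Dirichlet at 0 absorbed into V; Neumann datum at x = 1/2 contributes the boundary term).
Substituting f(x) = 3*sin(6*π*x), the right-hand side is ∫_0^1/2 (3*sin(6*π*x)) v dx + v(1/2).


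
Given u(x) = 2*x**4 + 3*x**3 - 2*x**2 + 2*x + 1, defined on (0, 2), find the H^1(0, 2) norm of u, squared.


||u||_{H^1}^2 = 1098382/315

The H^1 norm (squared) on an interval (0, L) is
  ||u||_{H^1}^2 = ∫_0^L u(x)^2 dx + ∫_0^L u'(x)^2 dx.
Compute u'(x) = 8*x**3 + 9*x**2 - 4*x + 2.
Then u(x)^2 = 4*x**8 + 12*x**7 + x**6 - 4*x**5 + 20*x**4 - 2*x**3 + 4*x + 1 and u'(x)^2 = 64*x**6 + 144*x**5 + 17*x**4 - 40*x**3 + 52*x**2 - 16*x + 4.
Integrate each monomial from 0 to 2 using ∫_0^2 c·x^n dx = c·2^(n+1)/(n+1):
  ∫_0^2 u(x)^2 dx = ∫_0^2 (4*x^8 + 12*x^7 + x^6 - 4*x^5 + 20*x^4 - 2*x^3 + 4*x + 1) dx. Term by term:
    ∫_0^2 4*x^8 dx = 2048/9;  ∫_0^2 12*x^7 dx = 384;  ∫_0^2 x^6 dx = 128/7;
    ∫_0^2 -4*x^5 dx = -128/3;  ∫_0^2 20*x^4 dx = 128;  ∫_0^2 -2*x^3 dx = -8;
    ∫_0^2 4*x dx = 8;  ∫_0^2 1 dx = 2.
  Sum: 2048/9 + 384 + 128/7 − 128/3 + 128 − 8 + 8 + 2 = 45182/63.
  ∫_0^2 u'(x)^2 dx = ∫_0^2 (64*x^6 + 144*x^5 + 17*x^4 - 40*x^3 + 52*x^2 - 16*x + 4) dx. Term by term:
    ∫_0^2 64*x^6 dx = 8192/7;  ∫_0^2 144*x^5 dx = 1536;  ∫_0^2 17*x^4 dx = 544/5;
    ∫_0^2 -40*x^3 dx = -160;  ∫_0^2 52*x^2 dx = 416/3;  ∫_0^2 -16*x dx = -32;
    ∫_0^2 4 dx = 8.
  Sum: 8192/7 + 1536 + 544/5 − 160 + 416/3 − 32 + 8 = 290824/105.
Adding: ||u||_{H^1}^2 = 45182/63 + 290824/105 = 1098382/315.


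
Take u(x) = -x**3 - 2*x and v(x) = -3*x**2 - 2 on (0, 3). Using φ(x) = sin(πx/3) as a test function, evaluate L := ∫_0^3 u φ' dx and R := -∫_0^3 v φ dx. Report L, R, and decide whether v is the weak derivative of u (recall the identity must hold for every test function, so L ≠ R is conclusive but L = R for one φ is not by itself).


LHS = -324/π^3 + 93/π, RHS = -324/π^3 + 93/π. Yes, v = u' weakly.

u(x) = -x**3 - 2*x, classical derivative u'(x) = -3*x**2 - 2.
φ(x) = sin(πx/3), so φ'(x) = π*cos(π*x/3)/3.
Note φ(0) = φ(3) = 0, so the boundary term u·φ vanishes.
LHS = ∫_0^3 u(x) φ'(x) dx = ∫_0^3 (-π*x^3*cos(π*x/3)/3 - 2*π*x*cos(π*x/3)/3) dx. Term by term:
  ∫_0^3 -2*π*x*cos(π*x/3)/3 dx = 12/π;  ∫_0^3 -π*x^3*cos(π*x/3)/3 dx = -324/π^3 + 81/π.
Sum: 12/π + -324/π^3 + 81/π = -324/π^3 + 93/π.
So LHS = -324/π^3 + 93/π.
∫_0^3 v(x) φ(x) dx = ∫_0^3 (-3*x^2*sin(π*x/3) - 2*sin(π*x/3)) dx. Term by term:
  ∫_0^3 -2*sin(π*x/3) dx = -12/π;  ∫_0^3 -3*x^2*sin(π*x/3) dx = -81/π + 324/π^3.
Sum: -12/π + -81/π + 324/π^3 = -93/π + 324/π^3.
So RHS = -∫_0^3 v(x) φ(x) dx = -324/π^3 + 93/π.
LHS = RHS, so the identity holds for this test φ.
Moreover u is smooth here and v(x) = u'(x) = -3*x**2 - 2 pointwise, so the identity holds for every test function. Hence v is the weak derivative of u.


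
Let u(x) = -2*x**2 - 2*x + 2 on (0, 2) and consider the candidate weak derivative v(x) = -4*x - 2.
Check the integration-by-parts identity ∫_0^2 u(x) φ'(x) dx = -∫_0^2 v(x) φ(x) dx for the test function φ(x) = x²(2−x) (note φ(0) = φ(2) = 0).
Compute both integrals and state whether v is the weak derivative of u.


LHS = 136/15, RHS = 136/15. Yes, v = u' weakly.

u(x) = -2*x**2 - 2*x + 2, classical derivative u'(x) = -4*x - 2.
φ(x) = x²(2−x), so φ'(x) = x*(4 - 3*x).
Note φ(0) = φ(2) = 0, so the boundary term u·φ vanishes.
LHS = ∫_0^2 u(x) φ'(x) dx = ∫_0^2 (6*x^4 - 2*x^3 - 14*x^2 + 8*x) dx. Term by term:
  ∫_0^2 6*x^4 dx = 192/5;  ∫_0^2 -2*x^3 dx = -8;  ∫_0^2 -14*x^2 dx = -112/3;
  ∫_0^2 8*x dx = 16.
Sum: 192/5 − 8 − 112/3 + 16 = 136/15.
So LHS = 136/15.
∫_0^2 v(x) φ(x) dx = ∫_0^2 (4*x^4 - 6*x^3 - 4*x^2) dx. Term by term:
  ∫_0^2 4*x^4 dx = 128/5;  ∫_0^2 -6*x^3 dx = -24;  ∫_0^2 -4*x^2 dx = -32/3.
Sum: 128/5 − 24 − 32/3 = -136/15.
So RHS = -∫_0^2 v(x) φ(x) dx = 136/15.
LHS = RHS, so the identity holds for this test φ.
Moreover u is smooth here and v(x) = u'(x) = -4*x - 2 pointwise, so the identity holds for every test function. Hence v is the weak derivative of u.


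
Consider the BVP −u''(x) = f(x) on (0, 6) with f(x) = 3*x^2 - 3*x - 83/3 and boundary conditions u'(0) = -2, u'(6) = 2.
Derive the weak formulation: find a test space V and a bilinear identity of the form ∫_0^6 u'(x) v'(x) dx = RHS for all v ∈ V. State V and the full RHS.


V = H^1(0, 6) (v unrestricted at boundary; u is determined up to an additive constant); weak form: ∫_0^6 u'v' dx = ∫_0^6 (3*x^2 - 3*x - 83/3) v dx + 2·v(6) + 2·v(0) for all v ∈ V.

Multiply both sides by a test function v and integrate from 0 to 6:
  ∫_0^6 −u''(x) v(x) dx = ∫_0^6 f(x) v(x) dx.
Integrate the LHS by parts once:
  ∫_0^6 −u'' v dx = −[u'(x) v(x)]_0^6 + ∫_0^6 u'(x) v'(x) dx.
Thus ∫_0^6 u'(x) v'(x) dx = ∫_0^6 f(x) v(x) dx + [u'(x) v(x)]_0^6.
Choose V so that boundary terms are either known or forced to vanish.
u has inhomogeneous Neumann u'(0) = -2, u'(6) = 2. [u' v]_0^6 = (2)·v(6) − (-2)·v(0) = 2·v(6) + 2·v(0). Take V = H^1(0, 6); boundary term becomes part of RHS.
Weak formulation: find u (satisfying any essential BC) such that ∫_0^6 u'(x) v'(x) dx = ∫_0^6 f v dx + 2·v(6) + 2·v(0) for all v ∈ V (Neumann data are natural BCs: they enter the RHS as boundary terms).
Substituting f(x) = 3*x^2 - 3*x - 83/3, the right-hand side is ∫_0^6 (3*x^2 - 3*x - 83/3) v dx + 2·v(6) + 2·v(0).
Compatibility check (pure Neumann): taking v ≡ 1 ∈ V gives 0 = ∫_0^6 f dx + (2) − (-2), i.e. ∫_0^6 f dx must equal u'(0) − u'(6) = -4. Indeed ∫_0^6 (3*x^2 - 3*x - 83/3) dx = -4, so the data are compatible. The solution is then unique only up to an additive constant (fix it e.g. by requiring ∫_0^6 u dx = 0).


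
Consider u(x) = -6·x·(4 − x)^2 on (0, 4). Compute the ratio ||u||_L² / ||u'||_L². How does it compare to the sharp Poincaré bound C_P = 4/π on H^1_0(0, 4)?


||u||_L² / ||u'||_L² = 2*sqrt(14)/7 < C_P = 4/π.

u(x) = -6·x·(4 − x)^2, so u'(x) = 6*(4 - 3*x)*(x - 4).
u(x) = -6·x·(4 − x)^2 vanishes at x = 0 and x = 4, so u ∈ H^1_0(0, 4). Differentiate via the product rule and integrate the resulting polynomials term by term.
  ∫_0^4 u² dx = ∫_0^4 (36*x^6 - 576*x^5 + 3456*x^4 - 9216*x^3 + 9216*x^2) dx. Term by term:
    ∫_0^4 36*x^6 dx = 589824/7;  ∫_0^4 -576*x^5 dx = -393216;  ∫_0^4 3456*x^4 dx = 3538944/5;
    ∫_0^4 -9216*x^3 dx = -589824;  ∫_0^4 9216*x^2 dx = 196608.
  Sum: 589824/7 − 393216 + 3538944/5 − 589824 + 196608 = 196608/35.
  ∫_0^4 (u')² dx = ∫_0^4 (324*x^4 - 3456*x^3 + 12672*x^2 - 18432*x + 9216) dx. Term by term:
    ∫_0^4 324*x^4 dx = 331776/5;  ∫_0^4 -3456*x^3 dx = -221184;  ∫_0^4 12672*x^2 dx = 270336;
    ∫_0^4 -18432*x dx = -147456;  ∫_0^4 9216 dx = 36864.
  Sum: 331776/5 − 221184 + 270336 − 147456 + 36864 = 24576/5.
∫_0^4 u² dx = 196608/35, so ||u||_L² = 256*sqrt(105)/35.
∫_0^4 (u')² dx = 24576/5, so ||u'||_L² = 64*sqrt(30)/5.
Ratio ||u||_L² / ||u'||_L² = 2*sqrt(14)/7.
Sharp Poincaré constant on H^1_0(0, 4) is C_P = L/π = 4/π, achieved by sin(π/4·x).
A polynomial bump cannot attain the sharp Poincaré constant (only the first sine eigenfunction does), so the ratio is strictly less than C_P, consistent with ||u||_L² ≤ C_P ||u'||_L².


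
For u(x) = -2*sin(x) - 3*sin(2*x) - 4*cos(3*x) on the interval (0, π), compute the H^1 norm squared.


||u||_{H^1(0,π)}^2 = -192 + 213*π/2

u'(x) = 12*sin(3*x) - 2*cos(x) - 6*cos(2*x).
Expand u² and (u')² and integrate term by term on (0, π), using: for integers n ≥ 1, ∫_0^π sin²(nx) dx = ∫_0^π cos²(nx) dx = π/2; for n ≠ n', ∫_0^π sin(nx)sin(n'x) dx = ∫_0^π cos(nx)cos(n'x) dx = 0; and by product-to-sum, ∫_0^π sin(nx)cos(n'x) dx = ½∫_0^π [sin((n+n')x) + sin((n−n')x)] dx, which is 0 when n+n' is even and 2n/(n²−n'²) when n+n' is odd (it need not vanish on (0, π)).
  u² squared terms: (-4)²·∫cos(3x)² dx = 16·π/2 = 8*π;  (-3)²·∫sin(2x)² dx = 9·π/2 = 9*π/2;  (-2)²·∫sin(x)² dx = 4·π/2 = 2*π.
  u² cross terms: 2·(-4)·(-3)·∫cos(3x)·sin(2x) dx = 24·(-4/5) = -96/5;  2·(-4)·(-2)·∫cos(3x)·sin(x) dx = 16·(0) = 0;  2·(-3)·(-2)·∫sin(2x)·sin(x) dx = 12·(0) = 0.
  So ∫_0^π u² dx = 8*π + 9*π/2 + 2*π − 96/5 + 0 + 0 = -96/5 + 29*π/2.
  (u')² squared terms: (-6)²·∫cos(2x)² dx = 36·π/2 = 18*π;  (-2)²·∫cos(x)² dx = 4·π/2 = 2*π;  (12)²·∫sin(3x)² dx = 144·π/2 = 72*π.
  (u')² cross terms: 2·(-6)·(-2)·∫cos(2x)·cos(x) dx = 24·(0) = 0;  2·(-6)·(12)·∫cos(2x)·sin(3x) dx = -144·(6/5) = -864/5;  2·(-2)·(12)·∫cos(x)·sin(3x) dx = -48·(0) = 0.
  So ∫_0^π (u')² dx = 18*π + 2*π + 72*π + 0 − 864/5 + 0 = -864/5 + 92*π.
||u||_{H^1}^2 = (-96/5 + 29*π/2) + (-864/5 + 92*π) = -192 + 213*π/2.


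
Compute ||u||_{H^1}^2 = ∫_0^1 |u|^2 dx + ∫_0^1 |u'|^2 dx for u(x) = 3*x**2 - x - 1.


||u||_{H^1}^2 = 229/30

The H^1 norm (squared) on an interval (0, L) is
  ||u||_{H^1}^2 = ∫_0^L u(x)^2 dx + ∫_0^L u'(x)^2 dx.
Compute u'(x) = 6*x - 1.
Then u(x)^2 = 9*x**4 - 6*x**3 - 5*x**2 + 2*x + 1 and u'(x)^2 = 36*x**2 - 12*x + 1.
Integrate each monomial from 0 to 1 using ∫_0^1 c·x^n dx = c·1^(n+1)/(n+1):
  ∫_0^1 u(x)^2 dx = ∫_0^1 (9*x^4 - 6*x^3 - 5*x^2 + 2*x + 1) dx. Term by term:
    ∫_0^1 9*x^4 dx = 9/5;  ∫_0^1 -6*x^3 dx = -3/2;  ∫_0^1 -5*x^2 dx = -5/3;
    ∫_0^1 2*x dx = 1;  ∫_0^1 1 dx = 1.
  Sum: 9/5 − 3/2 − 5/3 + 1 + 1 = 19/30.
  ∫_0^1 u'(x)^2 dx = ∫_0^1 (36*x^2 - 12*x + 1) dx. Term by term:
    ∫_0^1 36*x^2 dx = 12;  ∫_0^1 -12*x dx = -6;  ∫_0^1 1 dx = 1.
  Sum: 12 − 6 + 1 = 7.
Adding: ||u||_{H^1}^2 = 19/30 + 7 = 229/30.


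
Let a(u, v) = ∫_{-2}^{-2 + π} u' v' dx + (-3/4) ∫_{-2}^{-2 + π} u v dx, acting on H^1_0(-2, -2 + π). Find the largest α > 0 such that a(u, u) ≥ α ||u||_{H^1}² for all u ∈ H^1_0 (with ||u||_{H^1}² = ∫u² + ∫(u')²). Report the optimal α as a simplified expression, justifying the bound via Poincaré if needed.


α = 1/8

Coercivity of a(·,·) on H^1_0(-2, -2 + π) means a(u, u) ≥ α ||u||_{H^1}² for every u ∈ H^1_0.
The interval has length L = π, and Poincaré/coercivity depend only on L. Here a(u, u) = ∫(u')² + (-3/4)·∫u².
Here c = -3/4 < 0 with |c| < (π/L)² = 1, so coercivity still holds. The condition a(u,u) ≥ α||u||_{H^1}² reads (1−α)∫(u')² ≥ (α−c)∫u². Any admissible α is ≤ 1 (rapidly oscillating u have ∫u²/∫(u')² → 0), and α = 1 would force 0 ≥ (1−c)∫u², impossible since c < 1; so 1−α > 0. By the sharp Poincaré inequality on H^1_0 of an interval of length L, ∫(u')² ≥ (π/L)²∫u² with equality for the first sine mode sin(π(x−x₀)/L) (x₀ the left endpoint), so the inequality holds for all u iff (1−α)(π/L)² ≥ α − c, i.e. α ≤ ((π/L)² + c)/((π/L)² + 1) = (1 + c(L/π)²)/(1 + (L/π)²). (Direct route, valid since c ≤ 0: Poincaré gives c∫u² ≥ c(L/π)²∫(u')², so a(u,u) ≥ (1 + c(L/π)²)∫(u')², while ||u||_{H^1}² ≤ (1 + (L/π)²)∫(u')²; dividing yields the same α.) With (π/L)² = 1 and c = -3/4, the largest admissible constant is α = ((π/L)² + c)/((π/L)² + 1).
Simplifying, α = 1/8.


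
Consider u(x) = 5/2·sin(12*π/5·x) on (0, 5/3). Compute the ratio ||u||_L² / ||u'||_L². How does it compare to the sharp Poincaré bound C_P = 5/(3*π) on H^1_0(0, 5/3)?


||u||_L² / ||u'||_L² = 5/(12*π) < C_P = 5/(3*π).

u(x) = 5/2·sin(12*π/5·x), so u'(x) = 6*π*cos(12*π*x/5).
Writing u(x) = A·sin(kπx/L) with A = 5/2 and k = 4, use ∫_0^L sin²(kπx/L) dx = L/2 and ∫_0^L cos²(kπx/L) dx = L/2.
u² = 25/4·sin²(12*π/5·x) and (u')² = 36*π^2·cos²(12*π/5·x), and each of sin², cos² integrates to L/2 = 5/6 over (0, 5/3).
∫_0^5/3 u² dx = 125/24, so ||u||_L² = 5*sqrt(30)/12.
∫_0^5/3 (u')² dx = 30*π^2, so ||u'||_L² = sqrt(30)*π.
Ratio ||u||_L² / ||u'||_L² = 5/(12*π).
Sharp Poincaré constant on H^1_0(0, 5/3) is C_P = L/π = 5/(3*π), achieved by sin(3*π/5·x).
This is the k = 4 harmonic; the ratio L/(kπ) is strictly less than C_P = L/π, consistent with the sharp inequality ||u||_L² ≤ C_P ||u'||_L².


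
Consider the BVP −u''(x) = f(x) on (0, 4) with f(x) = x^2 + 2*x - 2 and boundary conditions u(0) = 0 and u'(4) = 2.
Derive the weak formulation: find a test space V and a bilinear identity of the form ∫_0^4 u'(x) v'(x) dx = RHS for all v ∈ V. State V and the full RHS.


V = {v ∈ H^1(0, 4) : v(0) = 0} (test functions vanish at x = 0 where u is specified); weak form: ∫_0^4 u'v' dx = ∫_0^4 (x^2 + 2*x - 2) v dx + 2·v(4) for all v ∈ V.

Multiply both sides by a test function v and integrate from 0 to 4:
  ∫_0^4 −u''(x) v(x) dx = ∫_0^4 f(x) v(x) dx.
Integrate the LHS by parts once:
  ∫_0^4 −u'' v dx = −[u'(x) v(x)]_0^4 + ∫_0^4 u'(x) v'(x) dx.
Thus ∫_0^4 u'(x) v'(x) dx = ∫_0^4 f(x) v(x) dx + [u'(x) v(x)]_0^4.
Choose V so that boundary terms are either known or forced to vanish.
Mixed BC: u(0) = 0 (Dirichlet) and u'(4) = 2 (Neumann). Define V = {v ∈ H^1(0, 4) : v(0) = 0}. Then [u' v]_0^4 = u'(4)·v(4) − u'(0)·0 = 2·v(4).
Weak formulation: find u (satisfying any essential BC) such that ∫_0^4 u'(x) v'(x) dx = ∫_0^4 f v dx + 2·v(4) for all v ∈ V (Dirichlet at 0 absorbed into V; Neumann datum at x = 4 contributes the boundary term).
Substituting f(x) = x^2 + 2*x - 2, the right-hand side is ∫_0^4 (x^2 + 2*x - 2) v dx + 2·v(4).


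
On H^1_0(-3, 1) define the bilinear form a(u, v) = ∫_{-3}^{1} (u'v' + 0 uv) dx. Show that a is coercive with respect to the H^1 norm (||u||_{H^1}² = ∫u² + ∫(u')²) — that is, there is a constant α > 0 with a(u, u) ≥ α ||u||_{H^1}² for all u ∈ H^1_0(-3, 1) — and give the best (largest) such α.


α = π^2/(π^2 + 16)

Coercivity of a(·,·) on H^1_0(-3, 1) means a(u, u) ≥ α ||u||_{H^1}² for every u ∈ H^1_0.
The interval has length L = 4, and Poincaré/coercivity depend only on L. Here a(u, u) = ∫(u')² + (0)·∫u².
Here c = 0, so a(u,u) = ∫(u')² alone. The condition a(u,u) ≥ α||u||_{H^1}² reads (1−α)∫(u')² ≥ (α−c)∫u². Any admissible α is ≤ 1 (rapidly oscillating u have ∫u²/∫(u')² → 0), and α = 1 would force 0 ≥ (1−c)∫u², impossible since c < 1; so 1−α > 0. By the sharp Poincaré inequality on H^1_0 of an interval of length L, ∫(u')² ≥ (π/L)²∫u² with equality for the first sine mode sin(π(x−x₀)/L) (x₀ the left endpoint), so the inequality holds for all u iff (1−α)(π/L)² ≥ α − c, i.e. α ≤ ((π/L)² + c)/((π/L)² + 1) = (1 + c(L/π)²)/(1 + (L/π)²). (Direct route, valid since c ≤ 0: Poincaré gives c∫u² ≥ c(L/π)²∫(u')², so a(u,u) ≥ (1 + c(L/π)²)∫(u')², while ||u||_{H^1}² ≤ (1 + (L/π)²)∫(u')²; dividing yields the same α.) With (π/L)² = π^2/16 and c = 0, the largest admissible constant is α = ((π/L)² + c)/((π/L)² + 1).
Simplifying, α = π^2/(π^2 + 16).
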